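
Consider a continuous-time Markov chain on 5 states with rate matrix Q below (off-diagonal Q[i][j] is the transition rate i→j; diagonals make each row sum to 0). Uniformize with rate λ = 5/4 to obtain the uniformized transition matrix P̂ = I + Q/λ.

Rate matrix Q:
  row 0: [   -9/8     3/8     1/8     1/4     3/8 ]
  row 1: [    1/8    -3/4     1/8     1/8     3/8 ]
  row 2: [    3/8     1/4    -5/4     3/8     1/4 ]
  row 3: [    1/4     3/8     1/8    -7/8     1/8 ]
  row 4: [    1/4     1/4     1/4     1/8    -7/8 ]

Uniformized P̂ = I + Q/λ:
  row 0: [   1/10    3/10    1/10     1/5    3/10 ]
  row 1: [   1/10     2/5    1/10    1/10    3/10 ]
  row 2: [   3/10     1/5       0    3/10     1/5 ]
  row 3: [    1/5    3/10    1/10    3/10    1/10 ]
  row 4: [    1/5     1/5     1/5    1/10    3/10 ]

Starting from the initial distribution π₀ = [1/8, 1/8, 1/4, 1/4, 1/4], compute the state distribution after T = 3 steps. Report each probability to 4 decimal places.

π = [0.1655, 0.2934, 0.1135, 0.1754, 0.2523]

t=0: π = [0.1250, 0.1250, 0.2500, 0.2500, 0.2500]
t=1: π = [0.2000, 0.2625, 0.1000, 0.2125, 0.2250]
t=2: π = [0.1638, 0.2938, 0.1125, 0.1825, 0.2475]
t=3: π = [0.1655, 0.2934, 0.1135, 0.1754, 0.2523]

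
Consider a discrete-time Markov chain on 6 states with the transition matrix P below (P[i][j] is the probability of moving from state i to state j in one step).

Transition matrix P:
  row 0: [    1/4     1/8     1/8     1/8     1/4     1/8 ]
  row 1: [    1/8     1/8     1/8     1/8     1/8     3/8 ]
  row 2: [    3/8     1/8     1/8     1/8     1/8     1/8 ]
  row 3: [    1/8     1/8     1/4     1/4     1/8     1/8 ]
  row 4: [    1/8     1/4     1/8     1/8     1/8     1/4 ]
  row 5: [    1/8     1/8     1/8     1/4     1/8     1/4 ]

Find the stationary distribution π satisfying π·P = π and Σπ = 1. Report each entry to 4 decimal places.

π = [0.1847, 0.1435, 0.1465, 0.1721, 0.1481, 0.2050]

Balance equations π_j = Σ_i π_i·P[i][j]:
  π_0 = 1/4·π_0 + 1/8·π_1 + 3/8·π_2 + 1/8·π_3 + 1/8·π_4 + 1/8·π_5
  π_1 = 1/8·π_0 + 1/8·π_1 + 1/8·π_2 + 1/8·π_3 + 1/4·π_4 + 1/8·π_5
  π_2 = 1/8·π_0 + 1/8·π_1 + 1/8·π_2 + 1/4·π_3 + 1/8·π_4 + 1/8·π_5
  π_3 = 1/8·π_0 + 1/8·π_1 + 1/8·π_2 + 1/4·π_3 + 1/8·π_4 + 1/4·π_5
  π_4 = 1/4·π_0 + 1/8·π_1 + 1/8·π_2 + 1/8·π_3 + 1/8·π_4 + 1/8·π_5
  normalize: π_0 + π_1 + π_2 + π_3 + π_4 + π_5 = 1
Solving the linear system gives exactly π = [2703/14633, 2100/14633, 2144/14633, 2519/14633, 2167/14633, 3000/14633].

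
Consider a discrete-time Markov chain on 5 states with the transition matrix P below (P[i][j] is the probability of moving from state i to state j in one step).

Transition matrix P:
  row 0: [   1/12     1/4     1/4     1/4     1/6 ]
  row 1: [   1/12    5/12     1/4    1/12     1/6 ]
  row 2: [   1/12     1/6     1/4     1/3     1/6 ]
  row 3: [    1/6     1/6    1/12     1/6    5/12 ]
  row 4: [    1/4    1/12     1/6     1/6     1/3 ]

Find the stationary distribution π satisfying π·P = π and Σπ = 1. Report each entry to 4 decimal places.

Balance equations π_j = Σ_i π_i·P[i][j]:
  π_0 = 1/12·π_0 + 1/12·π_1 + 1/12·π_2 + 1/6·π_3 + 1/4·π_4
  π_1 = 1/4·π_0 + 5/12·π_1 + 1/6·π_2 + 1/6·π_3 + 1/12·π_4
  π_2 = 1/4·π_0 + 1/4·π_1 + 1/4·π_2 + 1/12·π_3 + 1/6·π_4
  π_3 = 1/4·π_0 + 1/12·π_1 + 1/3·π_2 + 1/6·π_3 + 1/6·π_4
  normalize: π_0 + π_1 + π_2 + π_3 + π_4 = 1
Solving the linear system gives exactly π = [753/5284, 3319/15852, 1555/7926, 256/1321, 341/1321].

π = [0.1425, 0.2094, 0.1962, 0.1938, 0.2581]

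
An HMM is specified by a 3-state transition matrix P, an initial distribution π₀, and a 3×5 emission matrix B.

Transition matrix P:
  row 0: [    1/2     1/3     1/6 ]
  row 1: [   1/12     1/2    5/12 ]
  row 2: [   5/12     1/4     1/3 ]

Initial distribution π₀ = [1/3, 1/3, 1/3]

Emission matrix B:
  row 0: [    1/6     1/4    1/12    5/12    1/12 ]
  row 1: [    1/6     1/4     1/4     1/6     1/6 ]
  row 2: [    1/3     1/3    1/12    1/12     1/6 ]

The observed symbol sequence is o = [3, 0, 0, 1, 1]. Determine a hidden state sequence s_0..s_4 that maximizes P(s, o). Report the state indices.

path = [0, 0, 0, 0, 0]

t=0: δ = [1.389e-01, 5.556e-02, 2.778e-02]  (obs o_0=3)
t=1: δ = [1.157e-02, 7.716e-03, 7.716e-03]  ψ = [0, 0, 0]  (obs o_1=0)
t=2: δ = [9.645e-04, 6.430e-04, 1.072e-03]  ψ = [0, 0, 1]  (obs o_2=0)
t=3: δ = [1.206e-04, 8.038e-05, 1.191e-04]  ψ = [0, 0, 2]  (obs o_3=1)
t=4: δ = [1.507e-05, 1.005e-05, 1.323e-05]  ψ = [0, 0, 2]  (obs o_4=1)
backtrack: best end state = 0; path = [0, 0, 0, 0, 0]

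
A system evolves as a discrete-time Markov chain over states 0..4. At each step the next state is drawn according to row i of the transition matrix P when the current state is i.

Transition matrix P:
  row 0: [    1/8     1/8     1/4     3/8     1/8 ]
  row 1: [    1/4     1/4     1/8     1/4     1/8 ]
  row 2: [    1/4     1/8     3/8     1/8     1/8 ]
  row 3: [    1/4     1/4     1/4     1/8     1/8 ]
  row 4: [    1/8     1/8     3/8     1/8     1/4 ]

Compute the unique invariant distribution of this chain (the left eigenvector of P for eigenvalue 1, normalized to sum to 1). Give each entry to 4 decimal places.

π = [0.2063, 0.1711, 0.2817, 0.1980, 0.1429]

Balance equations π_j = Σ_i π_i·P[i][j]:
  π_0 = 1/8·π_0 + 1/4·π_1 + 1/4·π_2 + 1/4·π_3 + 1/8·π_4
  π_1 = 1/8·π_0 + 1/4·π_1 + 1/8·π_2 + 1/4·π_3 + 1/8·π_4
  π_2 = 1/4·π_0 + 1/8·π_1 + 3/8·π_2 + 1/4·π_3 + 3/8·π_4
  π_3 = 3/8·π_0 + 1/4·π_1 + 1/8·π_2 + 1/8·π_3 + 1/8·π_4
  normalize: π_0 + π_1 + π_2 + π_3 + π_4 = 1
Solving the linear system gives exactly π = [13/63, 593/3465, 976/3465, 98/495, 1/7].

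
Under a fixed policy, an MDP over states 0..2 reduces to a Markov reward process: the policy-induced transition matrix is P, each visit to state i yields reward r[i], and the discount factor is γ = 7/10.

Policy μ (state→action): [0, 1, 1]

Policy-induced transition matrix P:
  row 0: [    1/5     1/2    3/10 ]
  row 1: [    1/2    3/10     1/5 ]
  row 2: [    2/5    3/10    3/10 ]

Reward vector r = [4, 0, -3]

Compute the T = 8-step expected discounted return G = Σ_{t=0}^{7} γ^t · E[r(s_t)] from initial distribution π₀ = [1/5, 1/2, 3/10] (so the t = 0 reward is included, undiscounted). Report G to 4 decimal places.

G = 1.4634

t=0: π = [0.2000, 0.5000, 0.3000], E[r] = -0.1000, γ^t·E[r] = -0.100000, running G = -0.100000
t=1: π = [0.4100, 0.3400, 0.2500], E[r] = 0.8900, γ^t·E[r] = 0.623000, running G = 0.523000
t=2: π = [0.3520, 0.3820, 0.2660], E[r] = 0.6100, γ^t·E[r] = 0.298900, running G = 0.821900
t=3: π = [0.3678, 0.3704, 0.2618], E[r] = 0.6858, γ^t·E[r] = 0.235229, running G = 1.057129
t=4: π = [0.3635, 0.3736, 0.2630], E[r] = 0.6650, γ^t·E[r] = 0.159676, running G = 1.216806
t=5: π = [0.3647, 0.3727, 0.2626], E[r] = 0.6707, γ^t·E[r] = 0.112726, running G = 1.329531
t=6: π = [0.3643, 0.3729, 0.2627], E[r] = 0.6692, γ^t·E[r] = 0.078726, running G = 1.408257
t=7: π = [0.3644, 0.3729, 0.2627], E[r] = 0.6696, γ^t·E[r] = 0.055143, running G = 1.463400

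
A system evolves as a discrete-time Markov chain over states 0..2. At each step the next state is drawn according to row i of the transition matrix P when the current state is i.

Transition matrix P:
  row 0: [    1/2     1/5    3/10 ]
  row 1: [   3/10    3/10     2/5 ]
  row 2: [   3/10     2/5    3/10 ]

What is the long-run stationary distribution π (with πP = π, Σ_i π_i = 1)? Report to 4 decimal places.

π = [0.3750, 0.2955, 0.3295]

Balance equations π_j = Σ_i π_i·P[i][j]:
  π_0 = 1/2·π_0 + 3/10·π_1 + 3/10·π_2
  π_1 = 1/5·π_0 + 3/10·π_1 + 2/5·π_2
  normalize: π_0 + π_1 + π_2 = 1
Solving the linear system gives exactly π = [3/8, 13/44, 29/88].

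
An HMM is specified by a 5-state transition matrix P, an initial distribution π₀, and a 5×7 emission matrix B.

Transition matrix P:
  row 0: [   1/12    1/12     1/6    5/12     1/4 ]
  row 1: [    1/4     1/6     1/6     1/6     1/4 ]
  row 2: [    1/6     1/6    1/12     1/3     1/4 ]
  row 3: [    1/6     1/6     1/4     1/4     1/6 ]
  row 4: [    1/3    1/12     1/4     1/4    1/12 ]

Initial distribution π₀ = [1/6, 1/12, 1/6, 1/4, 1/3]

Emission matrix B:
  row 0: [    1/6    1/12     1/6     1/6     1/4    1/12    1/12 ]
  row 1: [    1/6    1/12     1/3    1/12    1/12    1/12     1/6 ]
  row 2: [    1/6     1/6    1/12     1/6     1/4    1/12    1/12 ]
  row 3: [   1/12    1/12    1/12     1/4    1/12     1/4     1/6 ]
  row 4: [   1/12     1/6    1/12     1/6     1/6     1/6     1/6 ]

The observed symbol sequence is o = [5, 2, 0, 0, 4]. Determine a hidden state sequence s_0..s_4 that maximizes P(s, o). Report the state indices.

t=0: δ = [1.389e-02, 6.944e-03, 1.389e-02, 6.250e-02, 5.556e-02]  (obs o_0=5)
t=1: δ = [3.086e-03, 3.472e-03, 1.302e-03, 1.302e-03, 8.681e-04]  ψ = [4, 3, 3, 3, 3]  (obs o_1=2)
t=2: δ = [1.447e-04, 9.645e-05, 9.645e-05, 1.072e-04, 7.234e-05]  ψ = [1, 1, 1, 0, 1]  (obs o_2=0)
t=3: δ = [4.019e-06, 2.977e-06, 4.465e-06, 5.023e-06, 3.014e-06]  ψ = [1, 3, 3, 0, 0]  (obs o_3=0)
t=4: δ = [2.512e-07, 6.977e-08, 3.140e-07, 1.395e-07, 1.861e-07]  ψ = [4, 3, 3, 0, 2]  (obs o_4=4)
backtrack: best end state = 2; path = [3, 1, 0, 3, 2]

path = [3, 1, 0, 3, 2]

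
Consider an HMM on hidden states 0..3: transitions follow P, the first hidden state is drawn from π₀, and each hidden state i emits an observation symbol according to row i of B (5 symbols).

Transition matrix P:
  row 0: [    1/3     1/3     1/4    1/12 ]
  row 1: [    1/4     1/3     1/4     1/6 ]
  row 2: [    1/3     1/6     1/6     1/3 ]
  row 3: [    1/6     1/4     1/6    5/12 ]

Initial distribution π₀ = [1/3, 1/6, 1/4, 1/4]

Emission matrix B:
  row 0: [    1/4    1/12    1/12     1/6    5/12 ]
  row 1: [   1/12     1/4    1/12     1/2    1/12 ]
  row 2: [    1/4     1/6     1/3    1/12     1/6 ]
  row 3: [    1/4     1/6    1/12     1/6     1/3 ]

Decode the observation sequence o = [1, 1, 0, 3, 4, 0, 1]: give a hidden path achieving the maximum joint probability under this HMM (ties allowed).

path = [3, 3, 3, 1, 0, 0, 1]

t=0: δ = [2.778e-02, 4.167e-02, 4.167e-02, 4.167e-02]  (obs o_0=1)
t=1: δ = [1.157e-03, 3.472e-03, 1.736e-03, 2.894e-03]  ψ = [2, 1, 1, 3]  (obs o_1=1)
t=2: δ = [2.170e-04, 9.645e-05, 2.170e-04, 3.014e-04]  ψ = [1, 1, 1, 3]  (obs o_2=0)
t=3: δ = [1.206e-05, 3.768e-05, 4.521e-06, 2.093e-05]  ψ = [0, 3, 0, 3]  (obs o_3=3)
t=4: δ = [3.925e-06, 1.047e-06, 1.570e-06, 2.907e-06]  ψ = [1, 1, 1, 3]  (obs o_4=4)
t=5: δ = [3.270e-07, 1.090e-07, 2.453e-07, 3.028e-07]  ψ = [0, 0, 0, 3]  (obs o_5=0)
t=6: δ = [9.085e-09, 2.725e-08, 1.363e-08, 2.103e-08]  ψ = [0, 0, 0, 3]  (obs o_6=1)
backtrack: best end state = 1; path = [3, 3, 3, 1, 0, 0, 1]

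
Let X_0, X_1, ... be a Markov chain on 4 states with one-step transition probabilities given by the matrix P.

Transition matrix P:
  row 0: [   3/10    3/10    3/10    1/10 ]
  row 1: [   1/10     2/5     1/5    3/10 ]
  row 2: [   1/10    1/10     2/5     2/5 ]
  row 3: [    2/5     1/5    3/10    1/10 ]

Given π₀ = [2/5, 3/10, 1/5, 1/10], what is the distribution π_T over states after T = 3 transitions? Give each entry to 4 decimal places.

t=0: π = [0.4000, 0.3000, 0.2000, 0.1000]
t=1: π = [0.2100, 0.2800, 0.2900, 0.2200]
t=2: π = [0.2080, 0.2480, 0.3010, 0.2430]
t=3: π = [0.2145, 0.2403, 0.3053, 0.2399]

π = [0.2145, 0.2403, 0.3053, 0.2399]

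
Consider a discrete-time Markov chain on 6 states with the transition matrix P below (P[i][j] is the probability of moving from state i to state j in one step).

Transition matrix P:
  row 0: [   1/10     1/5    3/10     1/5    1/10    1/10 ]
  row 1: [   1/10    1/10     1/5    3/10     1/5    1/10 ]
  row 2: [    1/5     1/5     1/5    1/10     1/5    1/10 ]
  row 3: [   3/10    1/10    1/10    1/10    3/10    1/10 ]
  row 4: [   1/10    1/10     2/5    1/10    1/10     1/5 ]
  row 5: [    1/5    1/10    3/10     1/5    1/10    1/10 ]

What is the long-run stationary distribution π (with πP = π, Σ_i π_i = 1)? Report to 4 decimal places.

π = [0.1677, 0.1415, 0.2468, 0.1568, 0.1702, 0.1170]

Balance equations π_j = Σ_i π_i·P[i][j]:
  π_0 = 1/10·π_0 + 1/10·π_1 + 1/5·π_2 + 3/10·π_3 + 1/10·π_4 + 1/5·π_5
  π_1 = 1/5·π_0 + 1/10·π_1 + 1/5·π_2 + 1/10·π_3 + 1/10·π_4 + 1/10·π_5
  π_2 = 3/10·π_0 + 1/5·π_1 + 1/5·π_2 + 1/10·π_3 + 2/5·π_4 + 3/10·π_5
  π_3 = 1/5·π_0 + 3/10·π_1 + 1/10·π_2 + 1/10·π_3 + 1/10·π_4 + 1/5·π_5
  π_4 = 1/10·π_0 + 1/5·π_1 + 1/5·π_2 + 3/10·π_3 + 1/10·π_4 + 1/10·π_5
  normalize: π_0 + π_1 + π_2 + π_3 + π_4 + π_5 = 1
Solving the linear system gives exactly π = [22581/134620, 19043/134620, 33229/134620, 5276/33655, 2291/13462, 15753/134620].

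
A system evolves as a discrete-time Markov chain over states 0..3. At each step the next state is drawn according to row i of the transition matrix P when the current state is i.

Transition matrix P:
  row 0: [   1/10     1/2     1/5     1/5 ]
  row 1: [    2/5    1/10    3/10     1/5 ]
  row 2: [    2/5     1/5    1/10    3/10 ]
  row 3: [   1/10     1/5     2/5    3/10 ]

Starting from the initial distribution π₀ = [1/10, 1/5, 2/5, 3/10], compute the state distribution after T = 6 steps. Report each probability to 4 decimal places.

t=0: π = [0.1000, 0.2000, 0.4000, 0.3000]
t=1: π = [0.2800, 0.2100, 0.2400, 0.2700]
t=2: π = [0.2350, 0.2630, 0.2510, 0.2510]
t=3: π = [0.2542, 0.2442, 0.2514, 0.2502]
t=4: π = [0.2487, 0.2518, 0.2493, 0.2502]
t=5: π = [0.2503, 0.2494, 0.2503, 0.2499]
t=6: π = [0.2499, 0.2502, 0.2499, 0.2500]

π = [0.2499, 0.2502, 0.2499, 0.2500]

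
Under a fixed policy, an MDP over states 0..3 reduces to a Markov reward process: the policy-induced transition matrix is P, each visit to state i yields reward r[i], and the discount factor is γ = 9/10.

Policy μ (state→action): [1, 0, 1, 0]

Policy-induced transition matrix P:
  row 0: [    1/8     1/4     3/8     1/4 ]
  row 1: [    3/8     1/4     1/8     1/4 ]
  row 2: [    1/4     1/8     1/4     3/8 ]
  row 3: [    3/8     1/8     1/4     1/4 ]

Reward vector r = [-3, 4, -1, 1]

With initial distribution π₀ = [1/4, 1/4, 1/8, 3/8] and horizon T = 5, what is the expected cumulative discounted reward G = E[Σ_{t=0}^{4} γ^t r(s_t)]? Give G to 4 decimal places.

G = 0.2467

t=0: π = [0.2500, 0.2500, 0.1250, 0.3750], E[r] = 0.5000, γ^t·E[r] = 0.500000, running G = 0.500000
t=1: π = [0.2969, 0.1875, 0.2500, 0.2656], E[r] = -0.1250, γ^t·E[r] = -0.112500, running G = 0.387500
t=2: π = [0.2695, 0.1855, 0.2637, 0.2813], E[r] = -0.0488, γ^t·E[r] = -0.039551, running G = 0.347949
t=3: π = [0.2747, 0.1819, 0.2605, 0.2830], E[r] = -0.0740, γ^t·E[r] = -0.053927, running G = 0.294022
t=4: π = [0.2738, 0.1821, 0.2616, 0.2826], E[r] = -0.0721, γ^t·E[r] = -0.047293, running G = 0.246728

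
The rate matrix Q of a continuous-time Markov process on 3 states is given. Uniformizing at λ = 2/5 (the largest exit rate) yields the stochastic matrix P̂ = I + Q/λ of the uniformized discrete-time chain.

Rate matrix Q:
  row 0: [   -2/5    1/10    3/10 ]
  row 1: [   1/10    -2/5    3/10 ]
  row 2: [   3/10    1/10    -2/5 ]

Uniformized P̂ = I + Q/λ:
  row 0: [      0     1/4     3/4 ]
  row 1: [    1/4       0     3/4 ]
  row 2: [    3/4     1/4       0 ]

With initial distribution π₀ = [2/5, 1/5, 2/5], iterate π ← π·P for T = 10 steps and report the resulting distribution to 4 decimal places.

π = [0.3730, 0.2000, 0.4270]

t=0: π = [0.4000, 0.2000, 0.4000]
t=1: π = [0.3500, 0.2000, 0.4500]
t=2: π = [0.3875, 0.2000, 0.4125]
t=3: π = [0.3594, 0.2000, 0.4406]
t=4: π = [0.3805, 0.2000, 0.4195]
t=5: π = [0.3646, 0.2000, 0.4354]
t=6: π = [0.3765, 0.2000, 0.4235]
t=7: π = [0.3676, 0.2000, 0.4324]
t=8: π = [0.3743, 0.2000, 0.4257]
t=9: π = [0.3693, 0.2000, 0.4307]
t=10: π = [0.3730, 0.2000, 0.4270]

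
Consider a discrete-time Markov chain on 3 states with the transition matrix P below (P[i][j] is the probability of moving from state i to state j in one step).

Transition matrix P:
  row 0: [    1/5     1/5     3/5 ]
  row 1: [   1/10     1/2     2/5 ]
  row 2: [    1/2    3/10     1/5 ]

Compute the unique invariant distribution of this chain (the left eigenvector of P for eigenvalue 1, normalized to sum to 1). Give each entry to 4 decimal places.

Balance equations π_j = Σ_i π_i·P[i][j]:
  π_0 = 1/5·π_0 + 1/10·π_1 + 1/2·π_2
  π_1 = 1/5·π_0 + 1/2·π_1 + 3/10·π_2
  normalize: π_0 + π_1 + π_2 = 1
Solving the linear system gives exactly π = [7/25, 17/50, 19/50].

π = [0.2800, 0.3400, 0.3800]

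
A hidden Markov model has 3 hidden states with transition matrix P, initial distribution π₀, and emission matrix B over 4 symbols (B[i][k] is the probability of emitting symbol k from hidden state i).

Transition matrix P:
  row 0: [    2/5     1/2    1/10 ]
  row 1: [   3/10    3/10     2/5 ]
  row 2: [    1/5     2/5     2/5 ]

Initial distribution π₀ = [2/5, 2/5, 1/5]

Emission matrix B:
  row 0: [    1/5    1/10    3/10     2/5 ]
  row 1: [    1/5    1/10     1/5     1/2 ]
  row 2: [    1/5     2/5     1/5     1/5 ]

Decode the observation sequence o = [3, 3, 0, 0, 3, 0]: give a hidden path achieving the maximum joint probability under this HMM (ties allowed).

path = [0, 1, 2, 2, 1, 2]

t=0: δ = [1.600e-01, 2.000e-01, 4.000e-02]  (obs o_0=3)
t=1: δ = [2.560e-02, 4.000e-02, 1.600e-02]  ψ = [0, 0, 1]  (obs o_1=3)
t=2: δ = [2.400e-03, 2.560e-03, 3.200e-03]  ψ = [1, 0, 1]  (obs o_2=0)
t=3: δ = [1.920e-04, 2.560e-04, 2.560e-04]  ψ = [0, 2, 2]  (obs o_3=0)
t=4: δ = [3.072e-05, 5.120e-05, 2.048e-05]  ψ = [0, 2, 1]  (obs o_4=3)
t=5: δ = [3.072e-06, 3.072e-06, 4.096e-06]  ψ = [1, 0, 1]  (obs o_5=0)
backtrack: best end state = 2; path = [0, 1, 2, 2, 1, 2]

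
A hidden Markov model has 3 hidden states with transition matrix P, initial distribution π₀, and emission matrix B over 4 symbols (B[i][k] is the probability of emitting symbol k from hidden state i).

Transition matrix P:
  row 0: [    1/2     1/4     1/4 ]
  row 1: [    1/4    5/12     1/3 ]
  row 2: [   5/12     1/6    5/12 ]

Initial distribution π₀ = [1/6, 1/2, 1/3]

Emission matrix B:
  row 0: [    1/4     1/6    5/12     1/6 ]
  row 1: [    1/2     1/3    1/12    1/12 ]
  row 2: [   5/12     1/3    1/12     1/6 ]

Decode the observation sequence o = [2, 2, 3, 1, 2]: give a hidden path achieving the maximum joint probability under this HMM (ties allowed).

path = [0, 0, 0, 0, 0]

t=0: δ = [6.944e-02, 4.167e-02, 2.778e-02]  (obs o_0=2)
t=1: δ = [1.447e-02, 1.447e-03, 1.447e-03]  ψ = [0, 0, 0]  (obs o_1=2)
t=2: δ = [1.206e-03, 3.014e-04, 6.028e-04]  ψ = [0, 0, 0]  (obs o_2=3)
t=3: δ = [1.005e-04, 1.005e-04, 1.005e-04]  ψ = [0, 0, 0]  (obs o_3=1)
t=4: δ = [2.093e-05, 3.489e-06, 3.489e-06]  ψ = [0, 1, 2]  (obs o_4=2)
backtrack: best end state = 0; path = [0, 0, 0, 0, 0]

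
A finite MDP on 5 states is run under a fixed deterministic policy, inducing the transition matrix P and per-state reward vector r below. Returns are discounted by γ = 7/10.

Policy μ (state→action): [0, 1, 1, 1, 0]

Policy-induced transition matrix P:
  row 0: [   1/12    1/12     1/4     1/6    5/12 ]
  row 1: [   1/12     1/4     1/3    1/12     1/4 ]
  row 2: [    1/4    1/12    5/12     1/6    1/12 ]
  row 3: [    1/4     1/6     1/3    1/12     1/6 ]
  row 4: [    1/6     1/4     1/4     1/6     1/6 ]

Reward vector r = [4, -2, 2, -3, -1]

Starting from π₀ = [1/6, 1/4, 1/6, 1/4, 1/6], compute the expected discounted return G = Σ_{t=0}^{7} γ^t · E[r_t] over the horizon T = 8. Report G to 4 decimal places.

G = 0.4669

t=0: π = [0.1667, 0.2500, 0.1667, 0.2500, 0.1667], E[r] = -0.4167, γ^t·E[r] = -0.416667, running G = -0.416667
t=1: π = [0.1667, 0.1736, 0.3194, 0.1250, 0.2153], E[r] = 0.3681, γ^t·E[r] = 0.257639, running G = -0.159028
t=2: π = [0.1753, 0.1586, 0.3281, 0.1418, 0.1962], E[r] = 0.4190, γ^t·E[r] = 0.205301, running G = 0.046273
t=3: π = [0.1780, 0.1543, 0.3297, 0.1416, 0.1964], E[r] = 0.4416, γ^t·E[r] = 0.151469, running G = 0.197742
t=4: π = [0.1783, 0.1536, 0.3296, 0.1420, 0.1965], E[r] = 0.4425, γ^t·E[r] = 0.106251, running G = 0.303993
t=5: π = [0.1783, 0.1535, 0.3296, 0.1420, 0.1966], E[r] = 0.4427, γ^t·E[r] = 0.074403, running G = 0.378395
t=6: π = [0.1783, 0.1535, 0.3296, 0.1420, 0.1966], E[r] = 0.4427, γ^t·E[r] = 0.052077, running G = 0.430473
t=7: π = [0.1783, 0.1535, 0.3296, 0.1420, 0.1966], E[r] = 0.4426, γ^t·E[r] = 0.036454, running G = 0.466926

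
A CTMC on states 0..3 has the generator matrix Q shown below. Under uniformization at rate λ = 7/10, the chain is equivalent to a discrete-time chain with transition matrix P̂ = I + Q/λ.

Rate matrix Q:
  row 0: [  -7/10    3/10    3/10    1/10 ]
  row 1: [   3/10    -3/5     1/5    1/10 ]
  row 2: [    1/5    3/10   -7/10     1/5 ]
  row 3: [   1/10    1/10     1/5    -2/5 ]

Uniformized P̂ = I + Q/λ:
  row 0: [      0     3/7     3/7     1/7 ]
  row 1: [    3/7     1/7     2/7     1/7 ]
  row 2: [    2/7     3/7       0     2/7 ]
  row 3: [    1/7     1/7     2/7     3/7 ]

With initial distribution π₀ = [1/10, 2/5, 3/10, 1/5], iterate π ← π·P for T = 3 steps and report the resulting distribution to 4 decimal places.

π = [0.2329, 0.2776, 0.2394, 0.2501]

t=0: π = [0.1000, 0.4000, 0.3000, 0.2000]
t=1: π = [0.2857, 0.2571, 0.2143, 0.2429]
t=2: π = [0.2061, 0.2857, 0.2653, 0.2429]
t=3: π = [0.2329, 0.2776, 0.2394, 0.2501]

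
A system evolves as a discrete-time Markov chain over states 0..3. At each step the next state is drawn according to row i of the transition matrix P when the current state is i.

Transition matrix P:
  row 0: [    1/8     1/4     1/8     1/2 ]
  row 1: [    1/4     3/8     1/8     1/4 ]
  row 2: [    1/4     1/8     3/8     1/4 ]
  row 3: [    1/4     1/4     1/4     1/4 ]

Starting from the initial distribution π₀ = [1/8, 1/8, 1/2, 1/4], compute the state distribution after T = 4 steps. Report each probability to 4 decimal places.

π = [0.2222, 0.2538, 0.2184, 0.3056]

t=0: π = [0.1250, 0.1250, 0.5000, 0.2500]
t=1: π = [0.2344, 0.2031, 0.2813, 0.2813]
t=2: π = [0.2207, 0.2402, 0.2305, 0.3086]
t=3: π = [0.2224, 0.2512, 0.2212, 0.3052]
t=4: π = [0.2222, 0.2538, 0.2184, 0.3056]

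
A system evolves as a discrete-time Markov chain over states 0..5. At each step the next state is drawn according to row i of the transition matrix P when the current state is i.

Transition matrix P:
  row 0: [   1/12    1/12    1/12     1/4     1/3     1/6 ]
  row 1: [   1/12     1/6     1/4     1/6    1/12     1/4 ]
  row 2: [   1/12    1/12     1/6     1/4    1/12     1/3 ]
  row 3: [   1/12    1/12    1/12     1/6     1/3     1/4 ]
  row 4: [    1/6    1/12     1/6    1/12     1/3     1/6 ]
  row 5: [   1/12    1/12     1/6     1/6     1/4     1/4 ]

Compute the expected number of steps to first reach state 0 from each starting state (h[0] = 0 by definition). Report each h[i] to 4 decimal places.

First-step conditioning: h[0] = 0; for i ≠ 0, h[i] = 1 + Σ_k P[i][k]·h[k].
  h[1] = 1 + 1/6·h[1] + 1/4·h[2] + 1/6·h[3] + 1/12·h[4] + 1/4·h[5]
  h[2] = 1 + 1/12·h[1] + 1/6·h[2] + 1/4·h[3] + 1/12·h[4] + 1/3·h[5]
  h[3] = 1 + 1/12·h[1] + 1/12·h[2] + 1/6·h[3] + 1/3·h[4] + 1/4·h[5]
  h[4] = 1 + 1/12·h[1] + 1/6·h[2] + 1/12·h[3] + 1/3·h[4] + 1/6·h[5]
  h[5] = 1 + 1/12·h[1] + 1/6·h[2] + 1/6·h[3] + 1/4·h[4] + 1/4·h[5]
Solving the 5×5 linear system over states ≠ 0 gives exactly h = [0, 216144/21973, 215424/21973, 210540/21973, 193248/21973, 212388/21973] (h[0] = 0 is the target).

h = [0.0000, 9.8368, 9.8040, 9.5818, 8.7948, 9.6659]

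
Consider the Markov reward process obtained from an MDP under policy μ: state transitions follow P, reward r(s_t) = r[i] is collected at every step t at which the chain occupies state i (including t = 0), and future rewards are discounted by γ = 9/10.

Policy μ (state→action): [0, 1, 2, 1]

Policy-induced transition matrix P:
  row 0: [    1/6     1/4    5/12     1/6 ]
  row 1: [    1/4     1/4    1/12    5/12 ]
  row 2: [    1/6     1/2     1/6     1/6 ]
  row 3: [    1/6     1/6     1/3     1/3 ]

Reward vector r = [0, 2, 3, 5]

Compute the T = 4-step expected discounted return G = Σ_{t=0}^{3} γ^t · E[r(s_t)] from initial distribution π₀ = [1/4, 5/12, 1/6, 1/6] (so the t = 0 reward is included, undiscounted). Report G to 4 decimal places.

G = 8.7918

t=0: π = [0.2500, 0.4167, 0.1667, 0.1667], E[r] = 2.1667, γ^t·E[r] = 2.166667, running G = 2.166667
t=1: π = [0.2014, 0.2778, 0.2222, 0.2986], E[r] = 2.7153, γ^t·E[r] = 2.443750, running G = 4.610417
t=2: π = [0.1898, 0.2807, 0.2436, 0.2859], E[r] = 2.7216, γ^t·E[r] = 2.204531, running G = 6.814948
t=3: π = [0.1901, 0.2871, 0.2384, 0.2845], E[r] = 2.7117, γ^t·E[r] = 1.976836, running G = 8.791784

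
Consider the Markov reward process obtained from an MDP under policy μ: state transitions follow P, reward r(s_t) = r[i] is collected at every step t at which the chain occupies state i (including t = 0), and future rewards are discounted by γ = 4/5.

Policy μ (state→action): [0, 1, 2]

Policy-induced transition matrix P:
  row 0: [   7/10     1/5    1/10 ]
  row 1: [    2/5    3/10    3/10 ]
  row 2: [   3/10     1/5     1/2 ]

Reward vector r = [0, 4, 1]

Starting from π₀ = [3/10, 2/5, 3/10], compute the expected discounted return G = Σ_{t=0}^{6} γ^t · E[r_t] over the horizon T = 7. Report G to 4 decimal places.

G = 5.3691

t=0: π = [0.3000, 0.4000, 0.3000], E[r] = 1.9000, γ^t·E[r] = 1.900000, running G = 1.900000
t=1: π = [0.4600, 0.2400, 0.3000], E[r] = 1.2600, γ^t·E[r] = 1.008000, running G = 2.908000
t=2: π = [0.5080, 0.2240, 0.2680], E[r] = 1.1640, γ^t·E[r] = 0.744960, running G = 3.652960
t=3: π = [0.5256, 0.2224, 0.2520], E[r] = 1.1416, γ^t·E[r] = 0.584499, running G = 4.237459
t=4: π = [0.5325, 0.2222, 0.2453], E[r] = 1.1342, γ^t·E[r] = 0.464585, running G = 4.702044
t=5: π = [0.5352, 0.2222, 0.2426], E[r] = 1.1315, γ^t·E[r] = 0.370756, running G = 5.072799
t=6: π = [0.5363, 0.2222, 0.2415], E[r] = 1.1304, γ^t·E[r] = 0.296317, running G = 5.369116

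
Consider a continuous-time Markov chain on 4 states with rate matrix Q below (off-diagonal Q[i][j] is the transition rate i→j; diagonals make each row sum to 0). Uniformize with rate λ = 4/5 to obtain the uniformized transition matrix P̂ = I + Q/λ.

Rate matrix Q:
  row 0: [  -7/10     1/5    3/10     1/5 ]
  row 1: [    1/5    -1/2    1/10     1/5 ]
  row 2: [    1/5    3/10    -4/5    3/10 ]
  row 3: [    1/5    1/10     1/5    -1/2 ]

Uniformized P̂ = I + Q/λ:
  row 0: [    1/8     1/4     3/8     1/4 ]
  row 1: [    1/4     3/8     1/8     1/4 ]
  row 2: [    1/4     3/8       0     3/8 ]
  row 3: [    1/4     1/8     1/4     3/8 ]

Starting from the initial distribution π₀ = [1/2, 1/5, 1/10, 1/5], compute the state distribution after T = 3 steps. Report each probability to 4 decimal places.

t=0: π = [0.5000, 0.2000, 0.1000, 0.2000]
t=1: π = [0.1875, 0.2625, 0.2625, 0.2875]
t=2: π = [0.2266, 0.2797, 0.1750, 0.3188]
t=3: π = [0.2217, 0.2670, 0.1996, 0.3117]

π = [0.2217, 0.2670, 0.1996, 0.3117]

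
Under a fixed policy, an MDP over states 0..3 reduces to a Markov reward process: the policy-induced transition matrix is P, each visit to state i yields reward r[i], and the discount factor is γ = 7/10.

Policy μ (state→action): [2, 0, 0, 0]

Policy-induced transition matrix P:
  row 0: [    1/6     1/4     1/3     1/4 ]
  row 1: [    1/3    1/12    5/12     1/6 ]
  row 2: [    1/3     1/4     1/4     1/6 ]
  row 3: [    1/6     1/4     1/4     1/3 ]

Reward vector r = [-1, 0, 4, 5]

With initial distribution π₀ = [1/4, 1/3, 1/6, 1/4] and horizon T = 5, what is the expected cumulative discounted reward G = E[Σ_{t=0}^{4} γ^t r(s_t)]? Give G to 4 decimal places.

t=0: π = [0.2500, 0.3333, 0.1667, 0.2500], E[r] = 1.6667, γ^t·E[r] = 1.666667, running G = 1.666667
t=1: π = [0.2500, 0.1944, 0.3264, 0.2292], E[r] = 2.2014, γ^t·E[r] = 1.540972, running G = 3.207639
t=2: π = [0.2535, 0.2176, 0.3032, 0.2257], E[r] = 2.0880, γ^t·E[r] = 1.023102, running G = 4.230741
t=3: π = [0.2535, 0.2137, 0.3074, 0.2254], E[r] = 2.1031, γ^t·E[r] = 0.721365, running G = 4.952106
t=4: π = [0.2535, 0.2144, 0.3067, 0.2254], E[r] = 2.1002, γ^t·E[r] = 0.504269, running G = 5.456375

G = 5.4564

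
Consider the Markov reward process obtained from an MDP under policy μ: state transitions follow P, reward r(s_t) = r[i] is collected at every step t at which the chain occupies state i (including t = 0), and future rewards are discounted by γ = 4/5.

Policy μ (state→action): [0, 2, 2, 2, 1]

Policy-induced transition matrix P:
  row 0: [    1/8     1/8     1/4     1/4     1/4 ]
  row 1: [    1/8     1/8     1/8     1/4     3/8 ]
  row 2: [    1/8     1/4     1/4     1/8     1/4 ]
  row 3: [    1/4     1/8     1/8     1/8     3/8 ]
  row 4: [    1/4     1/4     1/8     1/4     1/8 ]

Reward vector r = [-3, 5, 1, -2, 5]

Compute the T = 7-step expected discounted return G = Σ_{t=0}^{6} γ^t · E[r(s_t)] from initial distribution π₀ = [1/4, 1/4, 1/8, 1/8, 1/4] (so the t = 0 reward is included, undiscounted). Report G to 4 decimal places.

t=0: π = [0.2500, 0.2500, 0.1250, 0.1250, 0.2500], E[r] = 1.6250, γ^t·E[r] = 1.625000, running G = 1.625000
t=1: π = [0.1719, 0.1719, 0.1719, 0.2188, 0.2656], E[r] = 1.4063, γ^t·E[r] = 1.125000, running G = 2.750000
t=2: π = [0.1855, 0.1797, 0.1680, 0.2012, 0.2656], E[r] = 1.4355, γ^t·E[r] = 0.918750, running G = 3.668750
t=3: π = [0.1833, 0.1792, 0.1692, 0.2039, 0.2644], E[r] = 1.4294, γ^t·E[r] = 0.731875, running G = 4.400625
t=4: π = [0.1835, 0.1792, 0.1691, 0.2034, 0.2648], E[r] = 1.4319, γ^t·E[r] = 0.586500, running G = 4.987125
t=5: π = [0.1835, 0.1792, 0.1691, 0.2034, 0.2647], E[r] = 1.4314, γ^t·E[r] = 0.469035, running G = 5.456160
t=6: π = [0.1835, 0.1792, 0.1691, 0.2034, 0.2647], E[r] = 1.4315, γ^t·E[r] = 0.375257, running G = 5.831417

G = 5.8314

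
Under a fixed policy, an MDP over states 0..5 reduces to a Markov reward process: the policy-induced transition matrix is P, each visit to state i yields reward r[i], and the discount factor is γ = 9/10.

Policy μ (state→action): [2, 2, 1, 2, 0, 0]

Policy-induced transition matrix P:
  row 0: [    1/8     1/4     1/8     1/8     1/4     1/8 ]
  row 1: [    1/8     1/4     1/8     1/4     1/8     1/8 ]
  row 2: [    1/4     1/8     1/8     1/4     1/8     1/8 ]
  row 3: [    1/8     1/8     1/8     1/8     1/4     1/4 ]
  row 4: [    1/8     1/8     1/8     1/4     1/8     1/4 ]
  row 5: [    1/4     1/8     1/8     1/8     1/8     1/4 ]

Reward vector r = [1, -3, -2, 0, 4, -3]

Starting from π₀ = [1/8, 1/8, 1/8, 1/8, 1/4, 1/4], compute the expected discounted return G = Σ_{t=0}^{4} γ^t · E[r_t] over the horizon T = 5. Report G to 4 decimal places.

G = -1.7977

t=0: π = [0.1250, 0.1250, 0.1250, 0.1250, 0.2500, 0.2500], E[r] = -0.2500, γ^t·E[r] = -0.250000, running G = -0.250000
t=1: π = [0.1719, 0.1563, 0.1250, 0.1875, 0.1563, 0.2031], E[r] = -0.5313, γ^t·E[r] = -0.478125, running G = -0.728125
t=2: π = [0.1660, 0.1660, 0.1250, 0.1797, 0.1699, 0.1934], E[r] = -0.4824, γ^t·E[r] = -0.390762, running G = -1.118887
t=3: π = [0.1648, 0.1665, 0.1250, 0.1826, 0.1682, 0.1929], E[r] = -0.4905, γ^t·E[r] = -0.357559, running G = -1.476446
t=4: π = [0.1647, 0.1664, 0.1250, 0.1825, 0.1684, 0.1930], E[r] = -0.4897, γ^t·E[r] = -0.321282, running G = -1.797728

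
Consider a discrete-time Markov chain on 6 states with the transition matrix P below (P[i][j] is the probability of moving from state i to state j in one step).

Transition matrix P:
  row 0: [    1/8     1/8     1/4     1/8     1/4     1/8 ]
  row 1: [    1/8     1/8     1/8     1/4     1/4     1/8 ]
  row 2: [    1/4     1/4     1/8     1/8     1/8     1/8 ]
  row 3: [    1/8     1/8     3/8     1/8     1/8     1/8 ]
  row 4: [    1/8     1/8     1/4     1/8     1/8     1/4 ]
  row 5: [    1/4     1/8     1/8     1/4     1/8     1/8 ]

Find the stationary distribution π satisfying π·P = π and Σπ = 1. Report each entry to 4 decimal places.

Balance equations π_j = Σ_i π_i·P[i][j]:
  π_0 = 1/8·π_0 + 1/8·π_1 + 1/4·π_2 + 1/8·π_3 + 1/8·π_4 + 1/4·π_5
  π_1 = 1/8·π_0 + 1/8·π_1 + 1/4·π_2 + 1/8·π_3 + 1/8·π_4 + 1/8·π_5
  π_2 = 1/4·π_0 + 1/8·π_1 + 1/8·π_2 + 3/8·π_3 + 1/4·π_4 + 1/8·π_5
  π_3 = 1/8·π_0 + 1/4·π_1 + 1/8·π_2 + 1/8·π_3 + 1/8·π_4 + 1/4·π_5
  π_4 = 1/4·π_0 + 1/4·π_1 + 1/8·π_2 + 1/8·π_3 + 1/8·π_4 + 1/8·π_5
  normalize: π_0 + π_1 + π_2 + π_3 + π_4 + π_5 = 1
Solving the linear system gives exactly π = [288/1703, 257/1703, 353/1703, 276/1703, 281/1703, 248/1703].

π = [0.1691, 0.1509, 0.2073, 0.1621, 0.1650, 0.1456]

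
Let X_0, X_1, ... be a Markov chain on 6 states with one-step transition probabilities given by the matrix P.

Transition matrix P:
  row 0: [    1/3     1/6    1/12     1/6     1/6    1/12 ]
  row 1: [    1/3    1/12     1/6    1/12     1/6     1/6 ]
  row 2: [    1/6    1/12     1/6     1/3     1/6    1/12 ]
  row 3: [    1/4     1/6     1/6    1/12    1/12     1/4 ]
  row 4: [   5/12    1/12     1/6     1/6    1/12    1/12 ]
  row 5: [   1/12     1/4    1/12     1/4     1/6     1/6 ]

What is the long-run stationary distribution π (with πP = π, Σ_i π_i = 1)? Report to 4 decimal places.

Balance equations π_j = Σ_i π_i·P[i][j]:
  π_0 = 1/3·π_0 + 1/3·π_1 + 1/6·π_2 + 1/4·π_3 + 5/12·π_4 + 1/12·π_5
  π_1 = 1/6·π_0 + 1/12·π_1 + 1/12·π_2 + 1/6·π_3 + 1/12·π_4 + 1/4·π_5
  π_2 = 1/12·π_0 + 1/6·π_1 + 1/6·π_2 + 1/6·π_3 + 1/6·π_4 + 1/12·π_5
  π_3 = 1/6·π_0 + 1/12·π_1 + 1/3·π_2 + 1/12·π_3 + 1/6·π_4 + 1/4·π_5
  π_4 = 1/6·π_0 + 1/6·π_1 + 1/6·π_2 + 1/12·π_3 + 1/12·π_4 + 1/6·π_5
  normalize: π_0 + π_1 + π_2 + π_3 + π_4 + π_5 = 1
Solving the linear system gives exactly π = [71094/258887, 37091/258887, 34300/258887, 44951/258887, 36371/258887, 35080/258887].

π = [0.2746, 0.1433, 0.1325, 0.1736, 0.1405, 0.1355]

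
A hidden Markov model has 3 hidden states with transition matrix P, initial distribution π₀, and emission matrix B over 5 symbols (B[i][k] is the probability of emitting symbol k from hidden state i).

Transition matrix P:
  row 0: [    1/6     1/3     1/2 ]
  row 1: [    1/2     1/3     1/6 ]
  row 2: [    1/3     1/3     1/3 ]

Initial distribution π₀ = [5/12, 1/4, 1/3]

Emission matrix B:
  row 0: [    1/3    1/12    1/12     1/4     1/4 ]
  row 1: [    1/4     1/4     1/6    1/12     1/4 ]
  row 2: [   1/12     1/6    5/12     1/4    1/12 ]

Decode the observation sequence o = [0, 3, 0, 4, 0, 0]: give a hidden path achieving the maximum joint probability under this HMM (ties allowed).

path = [0, 2, 1, 0, 1, 0]

t=0: δ = [1.389e-01, 6.250e-02, 2.778e-02]  (obs o_0=0)
t=1: δ = [7.812e-03, 3.858e-03, 1.736e-02]  ψ = [1, 0, 0]  (obs o_1=3)
t=2: δ = [1.929e-03, 1.447e-03, 4.823e-04]  ψ = [2, 2, 2]  (obs o_2=0)
t=3: δ = [1.808e-04, 1.608e-04, 8.038e-05]  ψ = [1, 0, 0]  (obs o_3=4)
t=4: δ = [2.679e-05, 1.507e-05, 7.535e-06]  ψ = [1, 0, 0]  (obs o_4=0)
t=5: δ = [2.512e-06, 2.233e-06, 1.116e-06]  ψ = [1, 0, 0]  (obs o_5=0)
backtrack: best end state = 0; path = [0, 2, 1, 0, 1, 0]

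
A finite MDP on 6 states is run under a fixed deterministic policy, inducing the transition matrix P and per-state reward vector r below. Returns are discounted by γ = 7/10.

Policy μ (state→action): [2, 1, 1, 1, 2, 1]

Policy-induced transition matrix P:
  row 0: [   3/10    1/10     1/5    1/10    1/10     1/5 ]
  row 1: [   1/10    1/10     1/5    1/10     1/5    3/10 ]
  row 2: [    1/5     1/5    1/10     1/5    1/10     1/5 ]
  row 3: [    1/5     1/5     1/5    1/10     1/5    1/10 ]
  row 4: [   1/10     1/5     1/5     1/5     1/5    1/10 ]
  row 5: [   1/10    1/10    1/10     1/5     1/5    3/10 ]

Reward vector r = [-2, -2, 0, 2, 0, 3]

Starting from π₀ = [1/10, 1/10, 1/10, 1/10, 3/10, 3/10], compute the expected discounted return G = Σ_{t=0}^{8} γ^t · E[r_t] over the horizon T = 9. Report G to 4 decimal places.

G = 1.3835

t=0: π = [0.1000, 0.1000, 0.1000, 0.1000, 0.3000, 0.3000], E[r] = 0.7000, γ^t·E[r] = 0.700000, running G = 0.700000
t=1: π = [0.1400, 0.1500, 0.1600, 0.1700, 0.1800, 0.2000], E[r] = 0.3600, γ^t·E[r] = 0.252000, running G = 0.952000
t=2: π = [0.1610, 0.1510, 0.1640, 0.1540, 0.1700, 0.2000], E[r] = 0.2840, γ^t·E[r] = 0.139160, running G = 1.091160
t=3: π = [0.1640, 0.1488, 0.1636, 0.1534, 0.1675, 0.2027], E[r] = 0.2893, γ^t·E[r] = 0.099230, running G = 1.190390
t=4: π = [0.1645, 0.1485, 0.1634, 0.1534, 0.1672, 0.2031], E[r] = 0.2900, γ^t·E[r] = 0.069639, running G = 1.260029
t=5: π = [0.1646, 0.1484, 0.1634, 0.1534, 0.1672, 0.2031], E[r] = 0.2901, γ^t·E[r] = 0.048749, running G = 1.308778
t=6: π = [0.1646, 0.1484, 0.1634, 0.1534, 0.1672, 0.2031], E[r] = 0.2900, γ^t·E[r] = 0.034123, running G = 1.342901
t=7: π = [0.1646, 0.1484, 0.1634, 0.1534, 0.1672, 0.2031], E[r] = 0.2900, γ^t·E[r] = 0.023886, running G = 1.366787
t=8: π = [0.1646, 0.1484, 0.1634, 0.1534, 0.1672, 0.2031], E[r] = 0.2900, γ^t·E[r] = 0.016720, running G = 1.383507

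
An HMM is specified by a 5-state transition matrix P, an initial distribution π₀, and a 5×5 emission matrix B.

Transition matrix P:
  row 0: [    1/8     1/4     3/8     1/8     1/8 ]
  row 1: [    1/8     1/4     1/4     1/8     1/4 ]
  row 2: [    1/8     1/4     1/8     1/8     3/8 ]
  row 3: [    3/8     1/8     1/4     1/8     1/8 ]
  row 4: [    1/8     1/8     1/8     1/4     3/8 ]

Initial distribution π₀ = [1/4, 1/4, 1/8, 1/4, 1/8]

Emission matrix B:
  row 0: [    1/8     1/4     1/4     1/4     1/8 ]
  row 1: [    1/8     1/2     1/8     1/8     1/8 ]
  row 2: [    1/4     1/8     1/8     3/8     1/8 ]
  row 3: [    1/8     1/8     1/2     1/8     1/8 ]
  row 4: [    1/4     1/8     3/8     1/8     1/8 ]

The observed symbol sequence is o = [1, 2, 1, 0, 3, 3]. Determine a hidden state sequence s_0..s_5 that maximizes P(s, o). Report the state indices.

path = [1, 3, 0, 2, 0, 2]

t=0: δ = [6.250e-02, 1.250e-01, 1.562e-02, 3.125e-02, 1.562e-02]  (obs o_0=1)
t=1: δ = [3.906e-03, 3.906e-03, 3.906e-03, 7.812e-03, 1.172e-02]  ψ = [1, 1, 1, 1, 1]  (obs o_1=2)
t=2: δ = [7.324e-04, 7.324e-04, 2.441e-04, 3.662e-04, 5.493e-04]  ψ = [3, 4, 3, 4, 4]  (obs o_2=1)
t=3: δ = [1.717e-05, 2.289e-05, 6.866e-05, 1.717e-05, 5.150e-05]  ψ = [3, 0, 0, 4, 4]  (obs o_3=0)
t=4: δ = [2.146e-06, 2.146e-06, 3.219e-06, 1.609e-06, 3.219e-06]  ψ = [2, 2, 2, 4, 2]  (obs o_4=3)
t=5: δ = [1.509e-07, 1.006e-07, 3.017e-07, 1.006e-07, 1.509e-07]  ψ = [3, 2, 0, 4, 2]  (obs o_5=3)
backtrack: best end state = 2; path = [1, 3, 0, 2, 0, 2]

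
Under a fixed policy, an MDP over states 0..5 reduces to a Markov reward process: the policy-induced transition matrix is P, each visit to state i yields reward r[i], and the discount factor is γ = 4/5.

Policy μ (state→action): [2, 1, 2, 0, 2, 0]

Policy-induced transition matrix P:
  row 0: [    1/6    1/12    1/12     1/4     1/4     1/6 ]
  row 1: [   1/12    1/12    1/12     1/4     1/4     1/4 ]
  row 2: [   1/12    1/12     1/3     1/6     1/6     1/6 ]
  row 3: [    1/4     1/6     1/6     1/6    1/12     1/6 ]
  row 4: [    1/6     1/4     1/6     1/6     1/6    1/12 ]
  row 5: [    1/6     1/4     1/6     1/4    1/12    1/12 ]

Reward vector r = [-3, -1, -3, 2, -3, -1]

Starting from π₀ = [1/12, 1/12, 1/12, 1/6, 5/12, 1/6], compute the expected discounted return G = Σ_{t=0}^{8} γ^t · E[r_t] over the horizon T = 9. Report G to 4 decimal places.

G = -6.2152

t=0: π = [0.0833, 0.0833, 0.0833, 0.1667, 0.4167, 0.1667], E[r] = -1.6667, γ^t·E[r] = -1.666667, running G = -1.666667
t=1: π = [0.1667, 0.1944, 0.1667, 0.1944, 0.1528, 0.1250], E[r] = -1.3889, γ^t·E[r] = -1.111111, running G = -2.777778
t=2: π = [0.1528, 0.1458, 0.1644, 0.2072, 0.1701, 0.1597], E[r] = -1.3530, γ^t·E[r] = -0.865926, running G = -3.643704
t=3: π = [0.1581, 0.1556, 0.1692, 0.2049, 0.1610, 0.1513], E[r] = -1.3619, γ^t·E[r] = -0.697284, running G = -4.340988
t=4: π = [0.1567, 0.1525, 0.1687, 0.2054, 0.1631, 0.1536], E[r] = -1.3608, γ^t·E[r] = -0.557383, running G = -4.898370
t=5: π = [0.1570, 0.1532, 0.1690, 0.2052, 0.1625, 0.1530], E[r] = -1.3614, γ^t·E[r] = -0.446112, running G = -5.344482
t=6: π = [0.1569, 0.1530, 0.1690, 0.2053, 0.1627, 0.1531], E[r] = -1.3613, γ^t·E[r] = -0.356863, running G = -5.701346
t=7: π = [0.1569, 0.1531, 0.1690, 0.2053, 0.1626, 0.1531], E[r] = -1.3614, γ^t·E[r] = -0.285499, running G = -5.986845
t=8: π = [0.1569, 0.1531, 0.1690, 0.2053, 0.1626, 0.1531], E[r] = -1.3614, γ^t·E[r] = -0.228398, running G = -6.215243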